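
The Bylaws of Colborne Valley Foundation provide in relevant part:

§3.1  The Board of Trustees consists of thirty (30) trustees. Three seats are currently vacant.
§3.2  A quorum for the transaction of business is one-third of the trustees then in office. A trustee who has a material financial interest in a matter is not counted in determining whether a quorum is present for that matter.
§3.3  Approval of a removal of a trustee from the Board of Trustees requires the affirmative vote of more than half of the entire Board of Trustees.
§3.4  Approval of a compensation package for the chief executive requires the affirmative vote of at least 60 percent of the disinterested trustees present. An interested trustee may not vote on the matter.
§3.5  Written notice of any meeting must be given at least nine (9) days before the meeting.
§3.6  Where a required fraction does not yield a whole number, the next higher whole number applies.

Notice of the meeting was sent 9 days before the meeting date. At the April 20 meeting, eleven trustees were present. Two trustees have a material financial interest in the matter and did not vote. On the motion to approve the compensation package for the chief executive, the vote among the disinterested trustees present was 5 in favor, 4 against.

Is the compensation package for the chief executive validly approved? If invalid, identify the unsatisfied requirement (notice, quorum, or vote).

Invalid — vote requirement not satisfied.

Notice: 9 days given; 9 required (9 ≥ 9). Satisfied.
Quorum: 11 present, but the 2 interested trustees do not count, leaving 9. Quorum is 9. Satisfied.
Vote: the compensation package for the chief executive requires three-fifths of the disinterested trustees present (11 − 2 = 9). 3/5 of 9 = 5.40, rounded up to 6, so 6 affirmative votes are needed; 5 voted in favor. Not satisfied.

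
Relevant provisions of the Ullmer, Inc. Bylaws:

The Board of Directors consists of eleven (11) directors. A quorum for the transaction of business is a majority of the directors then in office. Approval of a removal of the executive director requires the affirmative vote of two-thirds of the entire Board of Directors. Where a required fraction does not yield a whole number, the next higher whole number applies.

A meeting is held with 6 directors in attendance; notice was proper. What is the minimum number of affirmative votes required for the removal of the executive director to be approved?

8

The removal of the executive director requires two-thirds of the entire Board of Directors (11).
2/3 of 11 = 7.33, rounded up to 8.
(Only 6 can vote, so the removal of the executive director cannot pass at this meeting, but the required vote is still 8.)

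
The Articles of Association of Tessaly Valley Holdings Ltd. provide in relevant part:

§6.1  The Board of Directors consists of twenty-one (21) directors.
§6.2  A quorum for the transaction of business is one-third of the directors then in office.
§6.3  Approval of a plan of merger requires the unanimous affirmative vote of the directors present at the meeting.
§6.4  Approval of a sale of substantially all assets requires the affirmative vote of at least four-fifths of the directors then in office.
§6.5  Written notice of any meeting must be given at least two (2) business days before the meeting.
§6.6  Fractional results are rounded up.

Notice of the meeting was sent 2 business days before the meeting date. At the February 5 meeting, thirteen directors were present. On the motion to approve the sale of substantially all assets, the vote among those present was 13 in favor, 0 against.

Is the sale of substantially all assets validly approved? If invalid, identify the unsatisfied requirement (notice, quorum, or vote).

Invalid — vote requirement not satisfied.

Notice: 2 business days given; 2 required (2 ≥ 2). Satisfied.
Quorum: 13 present; quorum is 7. Satisfied.
Vote: the sale of substantially all assets requires four-fifths of the directors then in office (21). 4/5 of 21 = 16.80, rounded up to 17, so 17 affirmative votes are needed; 13 voted in favor. Not satisfied.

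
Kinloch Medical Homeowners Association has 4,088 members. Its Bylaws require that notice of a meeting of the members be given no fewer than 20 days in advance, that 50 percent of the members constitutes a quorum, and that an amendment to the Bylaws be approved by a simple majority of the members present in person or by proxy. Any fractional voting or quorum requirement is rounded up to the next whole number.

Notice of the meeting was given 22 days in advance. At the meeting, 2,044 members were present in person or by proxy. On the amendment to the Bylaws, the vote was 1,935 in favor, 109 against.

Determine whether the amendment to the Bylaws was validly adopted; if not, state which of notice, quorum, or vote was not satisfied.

Valid — all requirements satisfied.

Notice: 22 days given; 20 required. Satisfied.
Quorum: 50% of 4,088 = 2,044; 2,044 present. Satisfied.
Vote: requires a majority of those present (2,044); a majority of 2044 is 1023, so 1,023 needed; 1,935 in favor. Satisfied.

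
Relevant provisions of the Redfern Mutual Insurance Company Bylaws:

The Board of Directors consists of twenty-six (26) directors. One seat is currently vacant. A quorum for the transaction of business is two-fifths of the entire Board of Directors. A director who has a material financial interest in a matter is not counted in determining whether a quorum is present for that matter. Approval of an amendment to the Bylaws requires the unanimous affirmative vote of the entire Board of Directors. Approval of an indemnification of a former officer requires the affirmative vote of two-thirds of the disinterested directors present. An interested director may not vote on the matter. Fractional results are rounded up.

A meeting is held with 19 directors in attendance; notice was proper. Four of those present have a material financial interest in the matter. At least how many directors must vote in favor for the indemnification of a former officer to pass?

The indemnification of a former officer requires two-thirds of the disinterested directors present (19 − 4 = 15).
2/3 of 15 = 10.

10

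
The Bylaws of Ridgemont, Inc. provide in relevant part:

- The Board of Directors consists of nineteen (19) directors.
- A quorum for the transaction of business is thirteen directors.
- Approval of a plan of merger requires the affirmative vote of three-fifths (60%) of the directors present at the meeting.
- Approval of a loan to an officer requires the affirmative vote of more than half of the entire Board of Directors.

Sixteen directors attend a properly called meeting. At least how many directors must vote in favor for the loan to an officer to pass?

The loan to an officer requires a majority of the entire Board of Directors (19).
A majority of 19 is 10.

10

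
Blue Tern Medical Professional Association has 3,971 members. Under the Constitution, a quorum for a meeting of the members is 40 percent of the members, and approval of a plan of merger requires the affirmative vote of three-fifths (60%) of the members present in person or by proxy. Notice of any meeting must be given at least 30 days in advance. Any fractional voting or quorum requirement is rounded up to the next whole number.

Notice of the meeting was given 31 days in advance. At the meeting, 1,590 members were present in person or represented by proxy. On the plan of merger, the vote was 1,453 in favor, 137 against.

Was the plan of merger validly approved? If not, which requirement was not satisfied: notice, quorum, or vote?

Notice: 31 days given; 30 required. Satisfied.
Quorum: 40% of 3,971 = 1,588.40, rounded up to 1,589; 1,590 present. Satisfied.
Vote: requires three-fifths of those present (1,590); 3/5 of 1590 = 954, so 954 needed; 1,453 in favor. Satisfied.

Valid — all requirements satisfied.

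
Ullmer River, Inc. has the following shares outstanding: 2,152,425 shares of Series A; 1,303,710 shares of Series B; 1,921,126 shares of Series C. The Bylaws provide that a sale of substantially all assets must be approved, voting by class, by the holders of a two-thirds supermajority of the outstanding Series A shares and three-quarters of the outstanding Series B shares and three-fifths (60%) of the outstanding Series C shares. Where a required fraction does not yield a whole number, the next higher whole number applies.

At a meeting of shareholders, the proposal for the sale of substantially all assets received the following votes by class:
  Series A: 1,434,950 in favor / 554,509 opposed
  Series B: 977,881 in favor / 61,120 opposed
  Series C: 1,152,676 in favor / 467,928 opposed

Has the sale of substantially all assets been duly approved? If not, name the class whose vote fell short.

Series A: 2/3 of 2152425 = 1434950; 1,434,950 required, 1,434,950 in favor — approved.
Series B: 3/4 of 1303710 = 977782.50, rounded up to 977783; 977,783 required, 977,881 in favor — approved.
Series C: 3/5 of 1921126 = 1152675.60, rounded up to 1152676; 1,152,676 required, 1,152,676 in favor — approved.

Approved — every class gave the required vote.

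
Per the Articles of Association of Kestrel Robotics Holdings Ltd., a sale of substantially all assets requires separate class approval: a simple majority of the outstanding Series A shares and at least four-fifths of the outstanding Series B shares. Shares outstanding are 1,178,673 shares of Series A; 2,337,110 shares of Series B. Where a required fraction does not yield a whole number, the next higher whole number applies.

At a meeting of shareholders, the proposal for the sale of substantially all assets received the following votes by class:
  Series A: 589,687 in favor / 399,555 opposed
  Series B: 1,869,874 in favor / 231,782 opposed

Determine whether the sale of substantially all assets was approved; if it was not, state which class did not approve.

Approved — every class gave the required vote.

Series A: a majority of 1178673 is 589337; 589,337 required, 589,687 in favor — approved.
Series B: 4/5 of 2337110 = 1869688; 1,869,688 required, 1,869,874 in favor — approved.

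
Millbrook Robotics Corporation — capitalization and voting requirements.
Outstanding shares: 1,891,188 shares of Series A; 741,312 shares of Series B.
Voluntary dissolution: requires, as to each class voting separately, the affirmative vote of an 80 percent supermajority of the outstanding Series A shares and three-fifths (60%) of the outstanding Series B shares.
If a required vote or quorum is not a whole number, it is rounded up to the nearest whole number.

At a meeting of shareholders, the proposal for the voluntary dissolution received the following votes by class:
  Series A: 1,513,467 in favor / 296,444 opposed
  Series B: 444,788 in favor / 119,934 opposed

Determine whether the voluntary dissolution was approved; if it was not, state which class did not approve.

Approved — every class gave the required vote.

Series A: 4/5 of 1891188 = 1512950.40, rounded up to 1512951; 1,512,951 required, 1,513,467 in favor — approved.
Series B: 3/5 of 741312 = 444787.20, rounded up to 444788; 444,788 required, 444,788 in favor — approved.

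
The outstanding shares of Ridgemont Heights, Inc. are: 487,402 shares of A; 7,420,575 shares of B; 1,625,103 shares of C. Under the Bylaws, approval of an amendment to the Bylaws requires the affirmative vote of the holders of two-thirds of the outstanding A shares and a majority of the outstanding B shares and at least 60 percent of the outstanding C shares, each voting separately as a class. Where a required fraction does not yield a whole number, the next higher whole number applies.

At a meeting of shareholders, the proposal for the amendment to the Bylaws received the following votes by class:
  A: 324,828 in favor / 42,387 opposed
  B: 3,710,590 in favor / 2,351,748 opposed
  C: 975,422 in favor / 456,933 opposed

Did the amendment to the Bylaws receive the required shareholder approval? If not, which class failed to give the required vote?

A: 2/3 of 487402 = 324934.67, rounded up to 324935; 324,935 required, 324,828 in favor — not approved.
B: a majority of 7420575 is 3710288; 3,710,288 required, 3,710,590 in favor — approved.
C: 3/5 of 1625103 = 975061.80, rounded up to 975062; 975,062 required, 975,422 in favor — approved.

Not approved — the A shares did not give the required vote.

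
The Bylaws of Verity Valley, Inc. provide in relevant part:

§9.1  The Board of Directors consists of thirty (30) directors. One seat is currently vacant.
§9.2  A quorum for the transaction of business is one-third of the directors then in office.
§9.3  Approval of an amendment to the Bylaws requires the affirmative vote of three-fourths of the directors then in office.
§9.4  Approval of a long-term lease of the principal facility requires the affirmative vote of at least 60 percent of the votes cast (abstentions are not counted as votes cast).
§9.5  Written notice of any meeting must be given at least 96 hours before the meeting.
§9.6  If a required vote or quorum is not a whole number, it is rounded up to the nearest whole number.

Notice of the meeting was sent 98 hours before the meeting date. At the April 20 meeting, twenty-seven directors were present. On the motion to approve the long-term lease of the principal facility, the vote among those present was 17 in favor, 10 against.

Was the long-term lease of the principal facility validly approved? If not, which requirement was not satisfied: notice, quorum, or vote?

Valid — all requirements satisfied.

Notice: 98 hours given; 96 required (98 ≥ 96). Satisfied.
Quorum: 27 present; quorum is 10. Satisfied.
Vote: the long-term lease of the principal facility requires three-fifths of the votes cast (27). 3/5 of 27 = 16.20, rounded up to 17, so 17 affirmative votes are needed; 17 voted in favor. Satisfied.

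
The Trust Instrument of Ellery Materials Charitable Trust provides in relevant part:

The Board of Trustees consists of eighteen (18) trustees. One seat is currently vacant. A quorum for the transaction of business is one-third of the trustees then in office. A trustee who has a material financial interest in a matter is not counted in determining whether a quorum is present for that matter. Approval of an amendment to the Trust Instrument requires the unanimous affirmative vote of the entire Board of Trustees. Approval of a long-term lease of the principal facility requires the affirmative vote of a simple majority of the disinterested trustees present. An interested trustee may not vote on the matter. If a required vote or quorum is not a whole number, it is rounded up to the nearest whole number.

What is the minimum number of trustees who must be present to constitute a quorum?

6

1/3 of 17 = 5.67, rounded up to 6.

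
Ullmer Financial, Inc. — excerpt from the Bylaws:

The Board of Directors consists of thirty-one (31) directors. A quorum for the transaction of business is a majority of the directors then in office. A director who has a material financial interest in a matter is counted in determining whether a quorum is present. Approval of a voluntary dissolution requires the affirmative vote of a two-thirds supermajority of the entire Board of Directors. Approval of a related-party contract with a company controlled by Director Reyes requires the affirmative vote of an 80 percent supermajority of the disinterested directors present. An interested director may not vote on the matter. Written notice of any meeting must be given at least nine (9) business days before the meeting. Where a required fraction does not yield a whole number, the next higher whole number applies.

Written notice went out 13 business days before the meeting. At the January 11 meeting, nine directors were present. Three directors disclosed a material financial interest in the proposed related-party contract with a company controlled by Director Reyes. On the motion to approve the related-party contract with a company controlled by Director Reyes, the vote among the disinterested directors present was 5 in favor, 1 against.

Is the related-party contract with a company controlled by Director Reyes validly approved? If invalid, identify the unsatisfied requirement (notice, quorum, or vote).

Invalid — quorum requirement not satisfied.

Notice: 13 business days given; 9 required (13 ≥ 9). Satisfied.
Quorum: 9 present (interested directors count toward quorum); quorum is 16. Not satisfied.
Vote: the related-party contract with a company controlled by Director Reyes requires four-fifths of the disinterested directors present (9 − 3 = 6). 4/5 of 6 = 4.80, rounded up to 5, so 5 affirmative votes are needed; 5 voted in favor. Satisfied. (Moot — without a quorum no business can be validly transacted.)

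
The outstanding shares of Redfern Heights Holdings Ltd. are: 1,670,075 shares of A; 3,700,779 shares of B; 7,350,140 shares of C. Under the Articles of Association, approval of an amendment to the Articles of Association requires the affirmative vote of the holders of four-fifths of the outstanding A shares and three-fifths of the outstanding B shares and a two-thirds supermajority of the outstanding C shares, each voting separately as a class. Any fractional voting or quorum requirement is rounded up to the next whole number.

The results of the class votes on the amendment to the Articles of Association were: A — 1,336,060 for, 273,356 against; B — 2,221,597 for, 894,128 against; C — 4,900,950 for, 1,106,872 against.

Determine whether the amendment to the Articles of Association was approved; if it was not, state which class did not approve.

Approved — every class gave the required vote.

A: 4/5 of 1670075 = 1336060; 1,336,060 required, 1,336,060 in favor — approved.
B: 3/5 of 3700779 = 2220467.40, rounded up to 2220468; 2,220,468 required, 2,221,597 in favor — approved.
C: 2/3 of 7350140 = 4900093.33, rounded up to 4900094; 4,900,094 required, 4,900,950 in favor — approved.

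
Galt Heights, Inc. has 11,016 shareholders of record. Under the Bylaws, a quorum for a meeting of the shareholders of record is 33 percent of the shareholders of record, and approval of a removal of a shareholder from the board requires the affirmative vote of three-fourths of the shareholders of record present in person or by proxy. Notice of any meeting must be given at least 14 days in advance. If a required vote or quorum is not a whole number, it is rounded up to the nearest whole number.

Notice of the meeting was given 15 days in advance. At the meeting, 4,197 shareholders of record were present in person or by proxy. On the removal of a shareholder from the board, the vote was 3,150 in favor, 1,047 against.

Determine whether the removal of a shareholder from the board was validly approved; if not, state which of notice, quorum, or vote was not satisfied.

Valid — all requirements satisfied.

Notice: 15 days given; 14 required. Satisfied.
Quorum: 33% of 11,016 = 3,635.28, rounded up to 3,636; 4,197 present. Satisfied.
Vote: requires three-fourths of those present (4,197); 3/4 of 4197 = 3147.75, rounded up to 3148, so 3,148 needed; 3,150 in favor. Satisfied.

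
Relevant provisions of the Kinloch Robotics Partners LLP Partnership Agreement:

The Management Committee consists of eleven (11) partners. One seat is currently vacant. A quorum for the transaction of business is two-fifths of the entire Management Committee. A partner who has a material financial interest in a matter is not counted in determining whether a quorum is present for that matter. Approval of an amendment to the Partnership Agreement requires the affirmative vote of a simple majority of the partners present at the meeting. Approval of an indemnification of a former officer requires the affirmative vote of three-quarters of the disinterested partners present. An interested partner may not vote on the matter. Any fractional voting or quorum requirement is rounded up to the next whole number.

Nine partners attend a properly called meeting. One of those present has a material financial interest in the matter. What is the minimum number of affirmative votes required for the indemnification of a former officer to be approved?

6

The indemnification of a former officer requires three-fourths of the disinterested partners present (9 − 1 = 8).
3/4 of 8 = 6.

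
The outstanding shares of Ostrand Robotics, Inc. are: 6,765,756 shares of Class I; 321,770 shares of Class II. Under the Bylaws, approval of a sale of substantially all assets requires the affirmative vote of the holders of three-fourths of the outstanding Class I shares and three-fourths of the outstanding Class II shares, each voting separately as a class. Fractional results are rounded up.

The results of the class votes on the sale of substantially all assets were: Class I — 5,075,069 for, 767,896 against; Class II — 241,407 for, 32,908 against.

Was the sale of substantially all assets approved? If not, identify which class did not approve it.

Approved — every class gave the required vote.

Class I: 3/4 of 6765756 = 5074317; 5,074,317 required, 5,075,069 in favor — approved.
Class II: 3/4 of 321770 = 241327.50, rounded up to 241328; 241,328 required, 241,407 in favor — approved.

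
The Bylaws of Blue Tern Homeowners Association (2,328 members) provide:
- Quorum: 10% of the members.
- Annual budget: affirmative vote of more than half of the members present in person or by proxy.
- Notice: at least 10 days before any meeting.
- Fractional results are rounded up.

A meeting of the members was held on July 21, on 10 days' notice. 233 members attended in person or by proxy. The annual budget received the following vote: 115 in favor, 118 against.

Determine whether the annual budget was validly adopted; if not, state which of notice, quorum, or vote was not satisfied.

Invalid — vote requirement not satisfied.

Notice: 10 days given; 10 required. Satisfied.
Quorum: 10% of 2,328 = 232.80, rounded up to 233; 233 present. Satisfied.
Vote: requires a majority of those present (233); a majority of 233 is 117, so 117 needed; 115 in favor. Not satisfied.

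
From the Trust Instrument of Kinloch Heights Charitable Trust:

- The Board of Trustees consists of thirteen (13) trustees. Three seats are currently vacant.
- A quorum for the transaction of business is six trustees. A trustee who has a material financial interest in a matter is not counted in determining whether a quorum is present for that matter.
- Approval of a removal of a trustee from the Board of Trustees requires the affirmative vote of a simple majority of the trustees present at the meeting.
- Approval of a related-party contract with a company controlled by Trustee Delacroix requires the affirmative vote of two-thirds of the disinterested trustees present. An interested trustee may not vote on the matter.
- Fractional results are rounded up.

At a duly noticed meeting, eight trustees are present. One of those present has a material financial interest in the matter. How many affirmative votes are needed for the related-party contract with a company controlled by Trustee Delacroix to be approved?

5

The related-party contract with a company controlled by Trustee Delacroix requires two-thirds of the disinterested trustees present (8 − 1 = 7).
2/3 of 7 = 4.67, rounded up to 5.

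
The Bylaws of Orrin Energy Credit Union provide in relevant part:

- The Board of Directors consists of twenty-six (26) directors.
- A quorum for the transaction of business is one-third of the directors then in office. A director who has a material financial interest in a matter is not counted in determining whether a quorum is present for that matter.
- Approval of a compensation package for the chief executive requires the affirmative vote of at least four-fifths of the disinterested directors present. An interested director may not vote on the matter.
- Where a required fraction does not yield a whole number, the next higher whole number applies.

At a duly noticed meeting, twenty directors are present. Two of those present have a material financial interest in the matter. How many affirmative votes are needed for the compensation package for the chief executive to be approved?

The compensation package for the chief executive requires four-fifths of the disinterested directors present (20 − 2 = 18).
4/5 of 18 = 14.40, rounded up to 15.

15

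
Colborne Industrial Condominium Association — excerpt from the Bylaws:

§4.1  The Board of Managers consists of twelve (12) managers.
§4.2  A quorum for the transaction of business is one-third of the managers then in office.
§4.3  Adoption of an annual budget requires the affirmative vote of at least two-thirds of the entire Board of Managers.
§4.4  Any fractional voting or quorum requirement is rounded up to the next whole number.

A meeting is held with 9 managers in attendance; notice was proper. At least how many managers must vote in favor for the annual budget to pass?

The annual budget requires two-thirds of the entire Board of Managers (12).
2/3 of 12 = 8.

8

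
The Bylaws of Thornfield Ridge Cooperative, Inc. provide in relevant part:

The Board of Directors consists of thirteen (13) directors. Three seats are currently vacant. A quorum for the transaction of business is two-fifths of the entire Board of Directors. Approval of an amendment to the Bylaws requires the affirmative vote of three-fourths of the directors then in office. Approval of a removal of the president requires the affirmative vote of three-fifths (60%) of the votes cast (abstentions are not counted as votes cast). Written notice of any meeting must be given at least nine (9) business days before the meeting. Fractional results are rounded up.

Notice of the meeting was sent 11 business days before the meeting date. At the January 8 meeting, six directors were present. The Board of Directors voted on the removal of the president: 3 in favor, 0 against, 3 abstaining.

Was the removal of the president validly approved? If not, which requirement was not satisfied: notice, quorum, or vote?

Valid — all requirements satisfied.

Notice: 11 business days given; 9 required (11 ≥ 9). Satisfied.
Quorum: 6 present; quorum is 6. Satisfied.
Vote: the removal of the president requires three-fifths of the votes cast (6 present − 3 abstaining = 3). 3/5 of 3 = 1.80, rounded up to 2, so 2 affirmative votes are needed; 3 voted in favor. Satisfied.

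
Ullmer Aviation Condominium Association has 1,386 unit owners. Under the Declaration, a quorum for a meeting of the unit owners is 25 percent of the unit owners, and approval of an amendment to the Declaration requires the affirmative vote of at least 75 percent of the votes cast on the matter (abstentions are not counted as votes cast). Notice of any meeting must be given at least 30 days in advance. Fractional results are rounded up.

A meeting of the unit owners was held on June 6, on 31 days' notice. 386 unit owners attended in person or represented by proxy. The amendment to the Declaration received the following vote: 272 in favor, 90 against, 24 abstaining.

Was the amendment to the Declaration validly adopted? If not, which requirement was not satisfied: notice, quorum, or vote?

Valid — all requirements satisfied.

Notice: 31 days given; 30 required. Satisfied.
Quorum: 25% of 1,386 = 346.50, rounded up to 347; 386 present. Satisfied.
Vote: requires three-fourths of the votes cast (386 − 24 abstaining = 362); 3/4 of 362 = 271.50, rounded up to 272, so 272 needed; 272 in favor. Satisfied.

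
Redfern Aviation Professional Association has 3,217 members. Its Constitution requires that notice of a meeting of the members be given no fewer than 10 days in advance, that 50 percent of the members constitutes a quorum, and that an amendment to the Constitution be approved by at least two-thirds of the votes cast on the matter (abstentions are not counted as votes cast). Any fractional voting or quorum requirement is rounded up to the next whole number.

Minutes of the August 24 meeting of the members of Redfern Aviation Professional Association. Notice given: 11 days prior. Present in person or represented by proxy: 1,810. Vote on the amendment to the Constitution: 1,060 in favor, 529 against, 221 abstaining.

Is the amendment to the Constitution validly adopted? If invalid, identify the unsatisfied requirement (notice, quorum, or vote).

Valid — all requirements satisfied.

Notice: 11 days given; 10 required. Satisfied.
Quorum: 50% of 3,217 = 1,608.50, rounded up to 1,609; 1,810 present. Satisfied.
Vote: requires two-thirds of the votes cast (1,810 − 221 abstaining = 1,589); 2/3 of 1589 = 1059.33, rounded up to 1060, so 1,060 needed; 1,060 in favor. Satisfied.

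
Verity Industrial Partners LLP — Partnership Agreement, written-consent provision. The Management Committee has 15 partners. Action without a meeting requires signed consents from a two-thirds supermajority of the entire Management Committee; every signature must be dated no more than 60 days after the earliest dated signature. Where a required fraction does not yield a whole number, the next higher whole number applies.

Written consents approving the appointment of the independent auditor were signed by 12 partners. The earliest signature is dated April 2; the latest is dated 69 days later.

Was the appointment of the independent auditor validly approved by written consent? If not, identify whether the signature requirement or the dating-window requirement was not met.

Signatures required: a two-thirds supermajority of 15 — 2/3 of 15 = 10, so 10 needed; 12 signed. Sufficient.
Dating window: the latest signature is 69 days after the earliest; the limit is 60 days. Outside the window.

Not effective — dating-window requirement not satisfied.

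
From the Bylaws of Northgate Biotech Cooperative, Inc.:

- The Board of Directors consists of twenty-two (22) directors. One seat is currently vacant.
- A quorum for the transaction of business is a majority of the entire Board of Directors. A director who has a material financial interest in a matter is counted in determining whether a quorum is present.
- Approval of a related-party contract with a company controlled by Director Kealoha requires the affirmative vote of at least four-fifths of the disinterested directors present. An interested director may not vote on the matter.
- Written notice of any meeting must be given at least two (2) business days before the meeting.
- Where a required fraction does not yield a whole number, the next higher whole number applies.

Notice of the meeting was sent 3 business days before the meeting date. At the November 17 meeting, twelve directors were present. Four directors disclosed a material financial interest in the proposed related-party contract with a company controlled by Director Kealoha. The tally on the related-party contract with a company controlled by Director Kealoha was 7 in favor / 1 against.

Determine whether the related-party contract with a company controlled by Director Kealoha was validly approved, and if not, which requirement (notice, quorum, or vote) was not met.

Notice: 3 business days given; 2 required (3 ≥ 2). Satisfied.
Quorum: 12 present (interested directors count toward quorum); quorum is 12. Satisfied.
Vote: the related-party contract with a company controlled by Director Kealoha requires four-fifths of the disinterested directors present (12 − 4 = 8). 4/5 of 8 = 6.40, rounded up to 7, so 7 affirmative votes are needed; 7 voted in favor. Satisfied.

Valid — all requirements satisfied.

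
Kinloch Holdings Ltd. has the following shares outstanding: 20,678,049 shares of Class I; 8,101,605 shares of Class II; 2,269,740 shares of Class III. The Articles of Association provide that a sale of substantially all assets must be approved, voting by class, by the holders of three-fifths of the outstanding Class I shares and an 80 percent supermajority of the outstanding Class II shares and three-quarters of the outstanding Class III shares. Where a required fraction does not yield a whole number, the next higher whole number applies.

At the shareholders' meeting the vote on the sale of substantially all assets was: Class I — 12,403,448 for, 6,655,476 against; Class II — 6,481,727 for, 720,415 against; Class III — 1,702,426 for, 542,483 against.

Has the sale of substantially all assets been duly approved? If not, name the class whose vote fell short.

Class I: 3/5 of 20678049 = 12406829.40, rounded up to 12406830; 12,406,830 required, 12,403,448 in favor — not approved.
Class II: 4/5 of 8101605 = 6481284; 6,481,284 required, 6,481,727 in favor — approved.
Class III: 3/4 of 2269740 = 1702305; 1,702,305 required, 1,702,426 in favor — approved.

Not approved — the Class I shares did not give the required vote.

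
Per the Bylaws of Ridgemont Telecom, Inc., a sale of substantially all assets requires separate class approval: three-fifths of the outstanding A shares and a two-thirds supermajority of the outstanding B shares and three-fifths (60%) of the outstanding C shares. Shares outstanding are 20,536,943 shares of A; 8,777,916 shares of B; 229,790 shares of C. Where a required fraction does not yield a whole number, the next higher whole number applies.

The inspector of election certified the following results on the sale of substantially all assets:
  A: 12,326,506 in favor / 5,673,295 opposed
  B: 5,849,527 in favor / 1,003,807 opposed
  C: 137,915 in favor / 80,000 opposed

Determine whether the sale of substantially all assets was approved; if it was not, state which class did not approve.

Not approved — the B shares did not give the required vote.

A: 3/5 of 20536943 = 12322165.80, rounded up to 12322166; 12,322,166 required, 12,326,506 in favor — approved.
B: 2/3 of 8777916 = 5851944; 5,851,944 required, 5,849,527 in favor — not approved.
C: 3/5 of 229790 = 137874; 137,874 required, 137,915 in favor — approved.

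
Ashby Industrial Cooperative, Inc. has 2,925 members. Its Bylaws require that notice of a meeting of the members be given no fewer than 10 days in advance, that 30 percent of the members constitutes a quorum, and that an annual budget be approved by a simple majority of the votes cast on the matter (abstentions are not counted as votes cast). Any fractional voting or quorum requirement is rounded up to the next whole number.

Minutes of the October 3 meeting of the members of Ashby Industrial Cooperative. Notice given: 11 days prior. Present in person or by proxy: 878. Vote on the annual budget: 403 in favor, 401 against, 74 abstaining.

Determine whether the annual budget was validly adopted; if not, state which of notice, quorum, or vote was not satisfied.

Notice: 11 days given; 10 required. Satisfied.
Quorum: 30% of 2,925 = 877.50, rounded up to 878; 878 present. Satisfied.
Vote: requires a majority of the votes cast (878 − 74 abstaining = 804); a majority of 804 is 403, so 403 needed; 403 in favor. Satisfied.

Valid — all requirements satisfied.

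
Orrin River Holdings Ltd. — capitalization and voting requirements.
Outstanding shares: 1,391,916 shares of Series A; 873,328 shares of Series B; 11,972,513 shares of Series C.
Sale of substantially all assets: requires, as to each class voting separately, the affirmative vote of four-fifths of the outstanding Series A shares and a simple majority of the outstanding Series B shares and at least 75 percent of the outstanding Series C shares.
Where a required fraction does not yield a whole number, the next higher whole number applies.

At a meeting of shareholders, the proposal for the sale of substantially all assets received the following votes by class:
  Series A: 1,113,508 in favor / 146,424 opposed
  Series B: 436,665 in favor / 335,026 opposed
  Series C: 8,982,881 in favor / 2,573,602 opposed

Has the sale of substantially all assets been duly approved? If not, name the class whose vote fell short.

Series A: 4/5 of 1391916 = 1113532.80, rounded up to 1113533; 1,113,533 required, 1,113,508 in favor — not approved.
Series B: a majority of 873328 is 436665; 436,665 required, 436,665 in favor — approved.
Series C: 3/4 of 11972513 = 8979384.75, rounded up to 8979385; 8,979,385 required, 8,982,881 in favor — approved.

Not approved — the Series A shares did not give the required vote.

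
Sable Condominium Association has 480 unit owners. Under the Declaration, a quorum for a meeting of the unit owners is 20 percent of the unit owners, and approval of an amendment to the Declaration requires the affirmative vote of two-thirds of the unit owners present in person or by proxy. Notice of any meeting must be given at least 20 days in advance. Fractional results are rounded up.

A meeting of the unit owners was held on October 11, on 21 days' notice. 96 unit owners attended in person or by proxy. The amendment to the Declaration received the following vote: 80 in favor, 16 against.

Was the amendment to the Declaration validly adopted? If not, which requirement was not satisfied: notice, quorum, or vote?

Notice: 21 days given; 20 required. Satisfied.
Quorum: 20% of 480 = 96; 96 present. Satisfied.
Vote: requires two-thirds of those present (96); 2/3 of 96 = 64, so 64 needed; 80 in favor. Satisfied.

Valid — all requirements satisfied.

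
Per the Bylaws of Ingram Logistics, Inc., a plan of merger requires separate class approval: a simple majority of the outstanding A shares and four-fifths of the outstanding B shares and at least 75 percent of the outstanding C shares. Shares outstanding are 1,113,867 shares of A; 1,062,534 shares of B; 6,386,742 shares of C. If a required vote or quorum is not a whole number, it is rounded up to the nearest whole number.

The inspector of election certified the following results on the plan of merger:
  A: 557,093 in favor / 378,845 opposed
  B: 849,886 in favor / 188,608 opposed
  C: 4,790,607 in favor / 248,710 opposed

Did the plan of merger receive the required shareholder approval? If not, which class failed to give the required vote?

A: a majority of 1113867 is 556934; 556,934 required, 557,093 in favor — approved.
B: 4/5 of 1062534 = 850027.20, rounded up to 850028; 850,028 required, 849,886 in favor — not approved.
C: 3/4 of 6386742 = 4790056.50, rounded up to 4790057; 4,790,057 required, 4,790,607 in favor — approved.

Not approved — the B shares did not give the required vote.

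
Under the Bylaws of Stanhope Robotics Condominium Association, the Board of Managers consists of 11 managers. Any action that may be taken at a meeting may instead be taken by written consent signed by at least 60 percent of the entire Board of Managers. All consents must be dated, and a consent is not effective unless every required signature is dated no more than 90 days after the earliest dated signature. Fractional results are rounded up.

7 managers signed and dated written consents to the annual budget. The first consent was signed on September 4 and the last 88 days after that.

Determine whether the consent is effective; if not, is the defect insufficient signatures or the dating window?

Signatures required: at least 60 percent of 11 — 3/5 of 11 = 6.60, rounded up to 7, so 7 needed; 7 signed. Sufficient.
Dating window: the latest signature is 88 days after the earliest; the limit is 90 days. Within the window.

Effective — both the signature and dating-window requirements are satisfied.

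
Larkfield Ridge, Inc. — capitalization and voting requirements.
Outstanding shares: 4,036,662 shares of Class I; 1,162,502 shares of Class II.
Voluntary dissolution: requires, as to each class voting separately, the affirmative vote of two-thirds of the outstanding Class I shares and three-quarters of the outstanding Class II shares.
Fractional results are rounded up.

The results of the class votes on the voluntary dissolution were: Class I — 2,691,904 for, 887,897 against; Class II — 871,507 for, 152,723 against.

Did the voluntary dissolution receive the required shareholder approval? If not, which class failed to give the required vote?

Not approved — the Class II shares did not give the required vote.

Class I: 2/3 of 4036662 = 2691108; 2,691,108 required, 2,691,904 in favor — approved.
Class II: 3/4 of 1162502 = 871876.50, rounded up to 871877; 871,877 required, 871,507 in favor — not approved.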